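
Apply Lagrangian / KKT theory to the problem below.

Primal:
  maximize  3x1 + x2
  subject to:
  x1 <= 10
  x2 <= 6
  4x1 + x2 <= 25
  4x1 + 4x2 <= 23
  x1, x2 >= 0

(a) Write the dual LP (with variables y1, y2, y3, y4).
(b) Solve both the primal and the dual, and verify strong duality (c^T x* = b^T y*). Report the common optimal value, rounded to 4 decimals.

The standard primal-dual pair for 'max c^T x s.t. A x <= b, x >= 0' is:
  Dual:  min b^T y  s.t.  A^T y >= c,  y >= 0.

So the dual LP is:
  minimize  10y1 + 6y2 + 25y3 + 23y4
  subject to:
    y1 + 4y3 + 4y4 >= 3
    y2 + y3 + 4y4 >= 1
    y1, y2, y3, y4 >= 0

Solving the primal: x* = (5.75, 0).
  primal value c^T x* = 17.25.
Solving the dual: y* = (0, 0, 0, 0.75).
  dual value b^T y* = 17.25.
Strong duality: c^T x* = b^T y*. Confirmed.

17.25


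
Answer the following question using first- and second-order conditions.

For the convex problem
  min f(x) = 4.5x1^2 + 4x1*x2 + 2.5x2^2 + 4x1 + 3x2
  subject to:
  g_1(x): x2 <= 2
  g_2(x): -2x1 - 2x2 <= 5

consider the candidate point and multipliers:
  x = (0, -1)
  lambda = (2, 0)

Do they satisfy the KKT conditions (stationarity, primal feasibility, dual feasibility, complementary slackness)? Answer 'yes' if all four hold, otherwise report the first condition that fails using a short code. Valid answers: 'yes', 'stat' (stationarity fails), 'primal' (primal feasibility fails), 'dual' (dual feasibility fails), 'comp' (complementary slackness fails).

Gradient of f: grad f(x) = Q x + c = (0, -2)
Constraint values g_i(x) = a_i^T x - b_i:
  g_1((0, -1)) = -3
  g_2((0, -1)) = -3
Stationarity residual: grad f(x) + sum_i lambda_i a_i = (0, 0)
  -> stationarity OK
Primal feasibility (all g_i <= 0): OK
Dual feasibility (all lambda_i >= 0): OK
Complementary slackness (lambda_i * g_i(x) = 0 for all i): FAILS

Verdict: the first failing condition is complementary_slackness -> comp.

comp


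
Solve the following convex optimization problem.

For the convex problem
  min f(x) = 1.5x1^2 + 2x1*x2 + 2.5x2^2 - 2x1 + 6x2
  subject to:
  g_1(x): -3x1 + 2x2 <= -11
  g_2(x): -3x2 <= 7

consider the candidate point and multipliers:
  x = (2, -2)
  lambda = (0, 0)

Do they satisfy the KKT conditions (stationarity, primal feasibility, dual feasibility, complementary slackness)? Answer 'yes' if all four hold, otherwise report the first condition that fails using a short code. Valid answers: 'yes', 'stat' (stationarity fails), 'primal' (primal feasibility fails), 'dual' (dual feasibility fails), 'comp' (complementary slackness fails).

Gradient of f: grad f(x) = Q x + c = (0, 0)
Constraint values g_i(x) = a_i^T x - b_i:
  g_1((2, -2)) = 1
  g_2((2, -2)) = -1
Stationarity residual: grad f(x) + sum_i lambda_i a_i = (0, 0)
  -> stationarity OK
Primal feasibility (all g_i <= 0): FAILS
Dual feasibility (all lambda_i >= 0): OK
Complementary slackness (lambda_i * g_i(x) = 0 for all i): OK

Verdict: the first failing condition is primal_feasibility -> primal.

primal


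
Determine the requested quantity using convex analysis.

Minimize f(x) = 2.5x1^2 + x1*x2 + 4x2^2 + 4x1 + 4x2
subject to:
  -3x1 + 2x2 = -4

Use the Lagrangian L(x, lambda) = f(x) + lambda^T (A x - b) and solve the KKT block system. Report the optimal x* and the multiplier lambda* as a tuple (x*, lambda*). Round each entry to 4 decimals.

Form the Lagrangian:
  L(x, lambda) = (1/2) x^T Q x + c^T x + lambda^T (A x - b)
Stationarity (grad_x L = 0): Q x + c + A^T lambda = 0.
Primal feasibility: A x = b.

This gives the KKT block system:
  [ Q   A^T ] [ x     ]   [-c ]
  [ A    0  ] [ lambda ] = [ b ]

Solving the linear system:
  x*      = (0.6154, -1.0769)
  lambda* = (2)
  f(x*)   = 3.0769

x* = (0.6154, -1.0769), lambda* = (2)


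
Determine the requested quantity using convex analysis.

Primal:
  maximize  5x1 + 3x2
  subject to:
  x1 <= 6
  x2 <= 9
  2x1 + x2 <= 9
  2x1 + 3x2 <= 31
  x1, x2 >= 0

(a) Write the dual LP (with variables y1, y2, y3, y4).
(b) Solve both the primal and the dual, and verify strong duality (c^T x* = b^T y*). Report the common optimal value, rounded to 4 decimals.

The standard primal-dual pair for 'max c^T x s.t. A x <= b, x >= 0' is:
  Dual:  min b^T y  s.t.  A^T y >= c,  y >= 0.

So the dual LP is:
  minimize  6y1 + 9y2 + 9y3 + 31y4
  subject to:
    y1 + 2y3 + 2y4 >= 5
    y2 + y3 + 3y4 >= 3
    y1, y2, y3, y4 >= 0

Solving the primal: x* = (0, 9).
  primal value c^T x* = 27.
Solving the dual: y* = (0, 0.5, 2.5, 0).
  dual value b^T y* = 27.
Strong duality: c^T x* = b^T y*. Confirmed.

27


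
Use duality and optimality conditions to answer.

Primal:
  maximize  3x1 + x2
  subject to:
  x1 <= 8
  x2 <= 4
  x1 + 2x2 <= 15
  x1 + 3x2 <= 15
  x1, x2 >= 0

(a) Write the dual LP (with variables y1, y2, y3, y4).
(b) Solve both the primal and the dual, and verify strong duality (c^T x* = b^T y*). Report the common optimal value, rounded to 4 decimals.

The standard primal-dual pair for 'max c^T x s.t. A x <= b, x >= 0' is:
  Dual:  min b^T y  s.t.  A^T y >= c,  y >= 0.

So the dual LP is:
  minimize  8y1 + 4y2 + 15y3 + 15y4
  subject to:
    y1 + y3 + y4 >= 3
    y2 + 2y3 + 3y4 >= 1
    y1, y2, y3, y4 >= 0

Solving the primal: x* = (8, 2.3333).
  primal value c^T x* = 26.3333.
Solving the dual: y* = (2.6667, 0, 0, 0.3333).
  dual value b^T y* = 26.3333.
Strong duality: c^T x* = b^T y*. Confirmed.

26.3333


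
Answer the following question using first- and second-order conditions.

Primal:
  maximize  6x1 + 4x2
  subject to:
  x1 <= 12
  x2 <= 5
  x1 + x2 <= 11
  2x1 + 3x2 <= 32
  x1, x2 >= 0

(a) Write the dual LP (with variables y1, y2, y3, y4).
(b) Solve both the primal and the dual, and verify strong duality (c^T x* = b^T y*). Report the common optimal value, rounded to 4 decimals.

The standard primal-dual pair for 'max c^T x s.t. A x <= b, x >= 0' is:
  Dual:  min b^T y  s.t.  A^T y >= c,  y >= 0.

So the dual LP is:
  minimize  12y1 + 5y2 + 11y3 + 32y4
  subject to:
    y1 + y3 + 2y4 >= 6
    y2 + y3 + 3y4 >= 4
    y1, y2, y3, y4 >= 0

Solving the primal: x* = (11, 0).
  primal value c^T x* = 66.
Solving the dual: y* = (0, 0, 6, 0).
  dual value b^T y* = 66.
Strong duality: c^T x* = b^T y*. Confirmed.

66


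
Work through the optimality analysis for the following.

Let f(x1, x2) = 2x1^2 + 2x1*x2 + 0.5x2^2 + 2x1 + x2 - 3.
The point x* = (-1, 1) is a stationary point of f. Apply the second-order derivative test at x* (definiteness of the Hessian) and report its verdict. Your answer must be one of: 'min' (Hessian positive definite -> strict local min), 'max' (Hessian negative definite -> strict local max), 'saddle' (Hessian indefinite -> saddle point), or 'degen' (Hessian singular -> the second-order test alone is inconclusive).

Compute the Hessian H = grad^2 f:
  H = [[4, 2], [2, 1]]
Verify stationarity: grad f(x*) = H x* + g = (0, 0).
Eigenvalues of H: 0, 5.
H has a zero eigenvalue (singular; positive semidefinite but not definite), so H is neither positive definite, negative definite, nor indefinite. The second-order test alone is inconclusive -> degen.
(Indeed, f is constant along the null direction of H through x*, so x* is not a strict local extremum.)

degen


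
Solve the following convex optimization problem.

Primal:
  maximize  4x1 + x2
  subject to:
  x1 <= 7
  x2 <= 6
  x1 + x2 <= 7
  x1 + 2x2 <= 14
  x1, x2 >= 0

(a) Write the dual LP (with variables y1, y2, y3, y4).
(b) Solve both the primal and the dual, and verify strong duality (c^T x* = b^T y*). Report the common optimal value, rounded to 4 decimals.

The standard primal-dual pair for 'max c^T x s.t. A x <= b, x >= 0' is:
  Dual:  min b^T y  s.t.  A^T y >= c,  y >= 0.

So the dual LP is:
  minimize  7y1 + 6y2 + 7y3 + 14y4
  subject to:
    y1 + y3 + y4 >= 4
    y2 + y3 + 2y4 >= 1
    y1, y2, y3, y4 >= 0

Solving the primal: x* = (7, 0).
  primal value c^T x* = 28.
Solving the dual: y* = (0, 0, 4, 0).
  dual value b^T y* = 28.
Strong duality: c^T x* = b^T y*. Confirmed.

28


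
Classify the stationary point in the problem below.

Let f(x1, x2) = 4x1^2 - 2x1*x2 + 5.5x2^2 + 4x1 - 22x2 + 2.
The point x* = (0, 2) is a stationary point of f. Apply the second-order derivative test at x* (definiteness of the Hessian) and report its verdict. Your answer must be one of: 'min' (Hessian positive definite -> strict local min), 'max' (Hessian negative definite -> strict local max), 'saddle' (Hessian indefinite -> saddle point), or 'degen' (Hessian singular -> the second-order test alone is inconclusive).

Compute the Hessian H = grad^2 f:
  H = [[8, -2], [-2, 11]]
Verify stationarity: grad f(x*) = H x* + g = (0, 0).
Eigenvalues of H: 7, 12.
Both eigenvalues > 0, so H is positive definite -> x* is a strict local min.

min


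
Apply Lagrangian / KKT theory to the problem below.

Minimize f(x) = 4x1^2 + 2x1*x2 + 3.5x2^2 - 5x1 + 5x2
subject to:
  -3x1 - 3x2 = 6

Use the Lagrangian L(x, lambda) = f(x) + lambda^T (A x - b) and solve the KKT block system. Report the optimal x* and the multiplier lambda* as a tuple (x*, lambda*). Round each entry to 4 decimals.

Form the Lagrangian:
  L(x, lambda) = (1/2) x^T Q x + c^T x + lambda^T (A x - b)
Stationarity (grad_x L = 0): Q x + c + A^T lambda = 0.
Primal feasibility: A x = b.

This gives the KKT block system:
  [ Q   A^T ] [ x     ]   [-c ]
  [ A    0  ] [ lambda ] = [ b ]

Solving the linear system:
  x*      = (0, -2)
  lambda* = (-3)
  f(x*)   = 4

x* = (0, -2), lambda* = (-3)


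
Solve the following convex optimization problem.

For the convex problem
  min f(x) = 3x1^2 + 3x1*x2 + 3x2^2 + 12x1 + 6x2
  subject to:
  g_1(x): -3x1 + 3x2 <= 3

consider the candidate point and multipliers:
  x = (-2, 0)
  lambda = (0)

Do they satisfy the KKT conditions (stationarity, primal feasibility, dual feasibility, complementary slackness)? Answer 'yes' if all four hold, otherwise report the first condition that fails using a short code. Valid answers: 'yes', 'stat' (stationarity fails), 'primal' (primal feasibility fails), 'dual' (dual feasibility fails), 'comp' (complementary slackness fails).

Gradient of f: grad f(x) = Q x + c = (0, 0)
Constraint values g_i(x) = a_i^T x - b_i:
  g_1((-2, 0)) = 3
Stationarity residual: grad f(x) + sum_i lambda_i a_i = (0, 0)
  -> stationarity OK
Primal feasibility (all g_i <= 0): FAILS
Dual feasibility (all lambda_i >= 0): OK
Complementary slackness (lambda_i * g_i(x) = 0 for all i): OK

Verdict: the first failing condition is primal_feasibility -> primal.

primal


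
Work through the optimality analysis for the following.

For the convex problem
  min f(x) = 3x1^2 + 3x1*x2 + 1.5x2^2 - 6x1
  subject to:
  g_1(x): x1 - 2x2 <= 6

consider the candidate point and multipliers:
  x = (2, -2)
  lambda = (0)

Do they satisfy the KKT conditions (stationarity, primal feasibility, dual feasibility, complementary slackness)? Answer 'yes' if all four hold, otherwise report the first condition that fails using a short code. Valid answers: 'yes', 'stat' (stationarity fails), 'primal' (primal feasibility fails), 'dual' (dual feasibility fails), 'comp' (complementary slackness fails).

Gradient of f: grad f(x) = Q x + c = (0, 0)
Constraint values g_i(x) = a_i^T x - b_i:
  g_1((2, -2)) = 0
Stationarity residual: grad f(x) + sum_i lambda_i a_i = (0, 0)
  -> stationarity OK
Primal feasibility (all g_i <= 0): OK
Dual feasibility (all lambda_i >= 0): OK
Complementary slackness (lambda_i * g_i(x) = 0 for all i): OK

Verdict: yes, KKT holds.

yes


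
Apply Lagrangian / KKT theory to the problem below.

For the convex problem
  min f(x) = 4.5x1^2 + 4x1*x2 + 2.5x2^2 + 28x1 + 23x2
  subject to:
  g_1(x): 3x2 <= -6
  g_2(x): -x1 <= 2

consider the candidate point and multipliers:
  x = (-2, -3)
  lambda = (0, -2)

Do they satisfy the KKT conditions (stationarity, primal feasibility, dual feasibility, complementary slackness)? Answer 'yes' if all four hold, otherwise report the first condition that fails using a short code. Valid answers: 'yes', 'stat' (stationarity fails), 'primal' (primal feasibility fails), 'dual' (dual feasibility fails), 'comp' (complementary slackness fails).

Gradient of f: grad f(x) = Q x + c = (-2, 0)
Constraint values g_i(x) = a_i^T x - b_i:
  g_1((-2, -3)) = -3
  g_2((-2, -3)) = 0
Stationarity residual: grad f(x) + sum_i lambda_i a_i = (0, 0)
  -> stationarity OK
Primal feasibility (all g_i <= 0): OK
Dual feasibility (all lambda_i >= 0): FAILS
Complementary slackness (lambda_i * g_i(x) = 0 for all i): OK

Verdict: the first failing condition is dual_feasibility -> dual.

dual


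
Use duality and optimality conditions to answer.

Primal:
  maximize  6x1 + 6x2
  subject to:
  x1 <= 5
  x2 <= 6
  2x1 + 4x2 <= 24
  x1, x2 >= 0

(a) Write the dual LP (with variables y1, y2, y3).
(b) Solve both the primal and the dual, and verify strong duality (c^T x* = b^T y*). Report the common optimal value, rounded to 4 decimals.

The standard primal-dual pair for 'max c^T x s.t. A x <= b, x >= 0' is:
  Dual:  min b^T y  s.t.  A^T y >= c,  y >= 0.

So the dual LP is:
  minimize  5y1 + 6y2 + 24y3
  subject to:
    y1 + 2y3 >= 6
    y2 + 4y3 >= 6
    y1, y2, y3 >= 0

Solving the primal: x* = (5, 3.5).
  primal value c^T x* = 51.
Solving the dual: y* = (3, 0, 1.5).
  dual value b^T y* = 51.
Strong duality: c^T x* = b^T y*. Confirmed.

51


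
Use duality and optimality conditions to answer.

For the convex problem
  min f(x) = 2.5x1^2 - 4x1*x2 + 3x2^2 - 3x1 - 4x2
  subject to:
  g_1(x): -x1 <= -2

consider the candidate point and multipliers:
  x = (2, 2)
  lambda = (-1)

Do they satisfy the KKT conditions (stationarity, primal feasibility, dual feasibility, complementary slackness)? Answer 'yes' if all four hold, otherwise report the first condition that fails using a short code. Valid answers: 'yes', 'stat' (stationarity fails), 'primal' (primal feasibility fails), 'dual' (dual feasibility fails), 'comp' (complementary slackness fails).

Gradient of f: grad f(x) = Q x + c = (-1, 0)
Constraint values g_i(x) = a_i^T x - b_i:
  g_1((2, 2)) = 0
Stationarity residual: grad f(x) + sum_i lambda_i a_i = (0, 0)
  -> stationarity OK
Primal feasibility (all g_i <= 0): OK
Dual feasibility (all lambda_i >= 0): FAILS
Complementary slackness (lambda_i * g_i(x) = 0 for all i): OK

Verdict: the first failing condition is dual_feasibility -> dual.

dual


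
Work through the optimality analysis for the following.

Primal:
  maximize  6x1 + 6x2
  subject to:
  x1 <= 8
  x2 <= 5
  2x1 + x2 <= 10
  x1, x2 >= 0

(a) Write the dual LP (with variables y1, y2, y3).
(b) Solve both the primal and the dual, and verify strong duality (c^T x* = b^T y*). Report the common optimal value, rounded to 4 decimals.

The standard primal-dual pair for 'max c^T x s.t. A x <= b, x >= 0' is:
  Dual:  min b^T y  s.t.  A^T y >= c,  y >= 0.

So the dual LP is:
  minimize  8y1 + 5y2 + 10y3
  subject to:
    y1 + 2y3 >= 6
    y2 + y3 >= 6
    y1, y2, y3 >= 0

Solving the primal: x* = (2.5, 5).
  primal value c^T x* = 45.
Solving the dual: y* = (0, 3, 3).
  dual value b^T y* = 45.
Strong duality: c^T x* = b^T y*. Confirmed.

45


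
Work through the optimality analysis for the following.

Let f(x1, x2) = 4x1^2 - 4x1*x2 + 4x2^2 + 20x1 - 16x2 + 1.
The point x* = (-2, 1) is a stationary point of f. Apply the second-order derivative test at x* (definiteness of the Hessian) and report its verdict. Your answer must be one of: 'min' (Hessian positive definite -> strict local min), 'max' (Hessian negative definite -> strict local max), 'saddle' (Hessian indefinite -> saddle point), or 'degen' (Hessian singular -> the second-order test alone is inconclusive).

Compute the Hessian H = grad^2 f:
  H = [[8, -4], [-4, 8]]
Verify stationarity: grad f(x*) = H x* + g = (0, 0).
Eigenvalues of H: 4, 12.
Both eigenvalues > 0, so H is positive definite -> x* is a strict local min.

min


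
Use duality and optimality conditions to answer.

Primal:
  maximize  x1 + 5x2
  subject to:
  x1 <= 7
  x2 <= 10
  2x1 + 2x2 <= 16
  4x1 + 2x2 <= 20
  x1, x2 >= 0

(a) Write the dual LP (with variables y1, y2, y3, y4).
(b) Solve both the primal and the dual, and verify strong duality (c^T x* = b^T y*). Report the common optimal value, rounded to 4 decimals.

The standard primal-dual pair for 'max c^T x s.t. A x <= b, x >= 0' is:
  Dual:  min b^T y  s.t.  A^T y >= c,  y >= 0.

So the dual LP is:
  minimize  7y1 + 10y2 + 16y3 + 20y4
  subject to:
    y1 + 2y3 + 4y4 >= 1
    y2 + 2y3 + 2y4 >= 5
    y1, y2, y3, y4 >= 0

Solving the primal: x* = (0, 8).
  primal value c^T x* = 40.
Solving the dual: y* = (0, 0, 2.5, 0).
  dual value b^T y* = 40.
Strong duality: c^T x* = b^T y*. Confirmed.

40


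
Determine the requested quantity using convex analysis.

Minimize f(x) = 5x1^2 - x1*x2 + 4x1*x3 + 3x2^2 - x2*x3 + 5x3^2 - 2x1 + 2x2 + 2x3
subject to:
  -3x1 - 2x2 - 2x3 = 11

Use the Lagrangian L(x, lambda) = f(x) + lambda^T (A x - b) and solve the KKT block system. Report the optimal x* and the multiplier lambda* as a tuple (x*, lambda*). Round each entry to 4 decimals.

Form the Lagrangian:
  L(x, lambda) = (1/2) x^T Q x + c^T x + lambda^T (A x - b)
Stationarity (grad_x L = 0): Q x + c + A^T lambda = 0.
Primal feasibility: A x = b.

This gives the KKT block system:
  [ Q   A^T ] [ x     ]   [-c ]
  [ A    0  ] [ lambda ] = [ b ]

Solving the linear system:
  x*      = (-1.2809, -2.5428, -1.0359)
  lambda* = (-5.4699)
  f(x*)   = 27.7867

x* = (-1.2809, -2.5428, -1.0359), lambda* = (-5.4699)


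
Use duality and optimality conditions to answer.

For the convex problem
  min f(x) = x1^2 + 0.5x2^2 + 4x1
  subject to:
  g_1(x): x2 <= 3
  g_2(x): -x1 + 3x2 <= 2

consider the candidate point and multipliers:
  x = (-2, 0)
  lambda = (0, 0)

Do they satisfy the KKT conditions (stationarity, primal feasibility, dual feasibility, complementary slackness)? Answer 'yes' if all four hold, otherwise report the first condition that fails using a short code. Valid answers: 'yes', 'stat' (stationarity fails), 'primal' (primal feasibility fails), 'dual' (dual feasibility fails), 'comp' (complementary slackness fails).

Gradient of f: grad f(x) = Q x + c = (0, 0)
Constraint values g_i(x) = a_i^T x - b_i:
  g_1((-2, 0)) = -3
  g_2((-2, 0)) = 0
Stationarity residual: grad f(x) + sum_i lambda_i a_i = (0, 0)
  -> stationarity OK
Primal feasibility (all g_i <= 0): OK
Dual feasibility (all lambda_i >= 0): OK
Complementary slackness (lambda_i * g_i(x) = 0 for all i): OK

Verdict: yes, KKT holds.

yes


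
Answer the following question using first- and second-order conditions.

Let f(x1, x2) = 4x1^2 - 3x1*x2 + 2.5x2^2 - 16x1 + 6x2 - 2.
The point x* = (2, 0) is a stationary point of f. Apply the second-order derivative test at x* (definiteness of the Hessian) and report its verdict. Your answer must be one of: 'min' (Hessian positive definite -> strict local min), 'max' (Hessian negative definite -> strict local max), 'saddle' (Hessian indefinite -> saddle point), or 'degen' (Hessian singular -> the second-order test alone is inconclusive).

Compute the Hessian H = grad^2 f:
  H = [[8, -3], [-3, 5]]
Verify stationarity: grad f(x*) = H x* + g = (0, 0).
Eigenvalues of H: 3.1459, 9.8541.
Both eigenvalues > 0, so H is positive definite -> x* is a strict local min.

min


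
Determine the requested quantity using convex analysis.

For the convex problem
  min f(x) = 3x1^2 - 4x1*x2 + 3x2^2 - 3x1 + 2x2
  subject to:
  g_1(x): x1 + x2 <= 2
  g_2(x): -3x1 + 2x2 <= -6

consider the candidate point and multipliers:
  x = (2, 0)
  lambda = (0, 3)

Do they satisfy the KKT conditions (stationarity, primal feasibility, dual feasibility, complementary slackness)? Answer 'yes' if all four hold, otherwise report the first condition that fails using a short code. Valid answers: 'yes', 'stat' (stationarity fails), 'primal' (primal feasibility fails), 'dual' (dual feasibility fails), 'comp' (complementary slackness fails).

Gradient of f: grad f(x) = Q x + c = (9, -6)
Constraint values g_i(x) = a_i^T x - b_i:
  g_1((2, 0)) = 0
  g_2((2, 0)) = 0
Stationarity residual: grad f(x) + sum_i lambda_i a_i = (0, 0)
  -> stationarity OK
Primal feasibility (all g_i <= 0): OK
Dual feasibility (all lambda_i >= 0): OK
Complementary slackness (lambda_i * g_i(x) = 0 for all i): OK

Verdict: yes, KKT holds.

yes


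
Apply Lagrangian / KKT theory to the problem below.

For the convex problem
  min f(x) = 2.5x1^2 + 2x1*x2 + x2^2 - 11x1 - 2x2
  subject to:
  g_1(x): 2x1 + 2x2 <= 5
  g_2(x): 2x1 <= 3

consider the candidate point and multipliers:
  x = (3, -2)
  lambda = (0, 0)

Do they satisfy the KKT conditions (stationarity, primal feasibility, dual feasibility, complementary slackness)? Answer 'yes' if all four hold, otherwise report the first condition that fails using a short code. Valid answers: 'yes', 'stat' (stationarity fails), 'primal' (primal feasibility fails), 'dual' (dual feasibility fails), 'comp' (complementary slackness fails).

Gradient of f: grad f(x) = Q x + c = (0, 0)
Constraint values g_i(x) = a_i^T x - b_i:
  g_1((3, -2)) = -3
  g_2((3, -2)) = 3
Stationarity residual: grad f(x) + sum_i lambda_i a_i = (0, 0)
  -> stationarity OK
Primal feasibility (all g_i <= 0): FAILS
Dual feasibility (all lambda_i >= 0): OK
Complementary slackness (lambda_i * g_i(x) = 0 for all i): OK

Verdict: the first failing condition is primal_feasibility -> primal.

primal


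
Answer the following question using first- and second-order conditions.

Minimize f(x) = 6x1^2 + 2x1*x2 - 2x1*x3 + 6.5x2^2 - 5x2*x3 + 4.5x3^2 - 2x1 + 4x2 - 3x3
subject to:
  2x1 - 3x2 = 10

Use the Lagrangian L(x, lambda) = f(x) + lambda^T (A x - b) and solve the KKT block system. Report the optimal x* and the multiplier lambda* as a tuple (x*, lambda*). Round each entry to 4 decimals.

Form the Lagrangian:
  L(x, lambda) = (1/2) x^T Q x + c^T x + lambda^T (A x - b)
Stationarity (grad_x L = 0): Q x + c + A^T lambda = 0.
Primal feasibility: A x = b.

This gives the KKT block system:
  [ Q   A^T ] [ x     ]   [-c ]
  [ A    0  ] [ lambda ] = [ b ]

Solving the linear system:
  x*      = (1.55, -2.3, -0.6)
  lambda* = (-6.6)
  f(x*)   = 27.75

x* = (1.55, -2.3, -0.6), lambda* = (-6.6)


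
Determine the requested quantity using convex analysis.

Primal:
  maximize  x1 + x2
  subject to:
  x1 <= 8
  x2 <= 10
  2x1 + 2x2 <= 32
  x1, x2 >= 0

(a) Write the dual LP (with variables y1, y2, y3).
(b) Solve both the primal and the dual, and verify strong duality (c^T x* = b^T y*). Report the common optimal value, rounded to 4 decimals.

The standard primal-dual pair for 'max c^T x s.t. A x <= b, x >= 0' is:
  Dual:  min b^T y  s.t.  A^T y >= c,  y >= 0.

So the dual LP is:
  minimize  8y1 + 10y2 + 32y3
  subject to:
    y1 + 2y3 >= 1
    y2 + 2y3 >= 1
    y1, y2, y3 >= 0

Solving the primal: x* = (6, 10).
  primal value c^T x* = 16.
Solving the dual: y* = (0, 0, 0.5).
  dual value b^T y* = 16.
Strong duality: c^T x* = b^T y*. Confirmed.

16


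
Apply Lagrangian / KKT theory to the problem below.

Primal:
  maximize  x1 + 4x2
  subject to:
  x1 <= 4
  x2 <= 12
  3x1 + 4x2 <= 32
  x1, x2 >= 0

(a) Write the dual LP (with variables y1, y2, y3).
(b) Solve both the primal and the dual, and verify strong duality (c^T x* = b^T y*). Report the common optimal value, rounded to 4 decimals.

The standard primal-dual pair for 'max c^T x s.t. A x <= b, x >= 0' is:
  Dual:  min b^T y  s.t.  A^T y >= c,  y >= 0.

So the dual LP is:
  minimize  4y1 + 12y2 + 32y3
  subject to:
    y1 + 3y3 >= 1
    y2 + 4y3 >= 4
    y1, y2, y3 >= 0

Solving the primal: x* = (0, 8).
  primal value c^T x* = 32.
Solving the dual: y* = (0, 0, 1).
  dual value b^T y* = 32.
Strong duality: c^T x* = b^T y*. Confirmed.

32


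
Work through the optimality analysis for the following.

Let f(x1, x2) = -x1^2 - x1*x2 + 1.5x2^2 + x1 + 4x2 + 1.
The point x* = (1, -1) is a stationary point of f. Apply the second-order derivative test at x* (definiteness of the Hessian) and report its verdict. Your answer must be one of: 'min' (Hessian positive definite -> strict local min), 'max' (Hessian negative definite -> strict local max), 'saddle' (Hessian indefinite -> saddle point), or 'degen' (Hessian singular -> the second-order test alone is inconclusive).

Compute the Hessian H = grad^2 f:
  H = [[-2, -1], [-1, 3]]
Verify stationarity: grad f(x*) = H x* + g = (0, 0).
Eigenvalues of H: -2.1926, 3.1926.
Eigenvalues have mixed signs, so H is indefinite -> x* is a saddle point.

saddle


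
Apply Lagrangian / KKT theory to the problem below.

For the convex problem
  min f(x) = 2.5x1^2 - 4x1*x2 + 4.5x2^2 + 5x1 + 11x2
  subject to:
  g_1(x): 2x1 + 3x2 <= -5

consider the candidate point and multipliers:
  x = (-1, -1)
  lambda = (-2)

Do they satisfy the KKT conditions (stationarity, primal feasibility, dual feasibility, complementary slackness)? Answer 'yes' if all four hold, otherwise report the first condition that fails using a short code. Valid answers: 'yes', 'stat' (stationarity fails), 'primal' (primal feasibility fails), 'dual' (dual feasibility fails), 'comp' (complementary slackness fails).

Gradient of f: grad f(x) = Q x + c = (4, 6)
Constraint values g_i(x) = a_i^T x - b_i:
  g_1((-1, -1)) = 0
Stationarity residual: grad f(x) + sum_i lambda_i a_i = (0, 0)
  -> stationarity OK
Primal feasibility (all g_i <= 0): OK
Dual feasibility (all lambda_i >= 0): FAILS
Complementary slackness (lambda_i * g_i(x) = 0 for all i): OK

Verdict: the first failing condition is dual_feasibility -> dual.

dual


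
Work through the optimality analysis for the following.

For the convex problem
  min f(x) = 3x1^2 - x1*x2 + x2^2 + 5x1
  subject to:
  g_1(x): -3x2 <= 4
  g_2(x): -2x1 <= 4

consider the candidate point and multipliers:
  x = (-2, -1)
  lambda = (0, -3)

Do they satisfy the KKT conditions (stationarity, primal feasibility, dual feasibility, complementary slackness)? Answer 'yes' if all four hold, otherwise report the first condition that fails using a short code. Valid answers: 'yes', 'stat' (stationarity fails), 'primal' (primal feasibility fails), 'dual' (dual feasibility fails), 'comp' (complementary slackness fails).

Gradient of f: grad f(x) = Q x + c = (-6, 0)
Constraint values g_i(x) = a_i^T x - b_i:
  g_1((-2, -1)) = -1
  g_2((-2, -1)) = 0
Stationarity residual: grad f(x) + sum_i lambda_i a_i = (0, 0)
  -> stationarity OK
Primal feasibility (all g_i <= 0): OK
Dual feasibility (all lambda_i >= 0): FAILS
Complementary slackness (lambda_i * g_i(x) = 0 for all i): OK

Verdict: the first failing condition is dual_feasibility -> dual.

dual


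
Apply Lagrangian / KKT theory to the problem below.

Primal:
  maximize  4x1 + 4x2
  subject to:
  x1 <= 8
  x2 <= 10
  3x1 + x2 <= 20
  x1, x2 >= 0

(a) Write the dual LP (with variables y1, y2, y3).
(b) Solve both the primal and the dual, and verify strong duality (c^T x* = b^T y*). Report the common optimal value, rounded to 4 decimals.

The standard primal-dual pair for 'max c^T x s.t. A x <= b, x >= 0' is:
  Dual:  min b^T y  s.t.  A^T y >= c,  y >= 0.

So the dual LP is:
  minimize  8y1 + 10y2 + 20y3
  subject to:
    y1 + 3y3 >= 4
    y2 + y3 >= 4
    y1, y2, y3 >= 0

Solving the primal: x* = (3.3333, 10).
  primal value c^T x* = 53.3333.
Solving the dual: y* = (0, 2.6667, 1.3333).
  dual value b^T y* = 53.3333.
Strong duality: c^T x* = b^T y*. Confirmed.

53.3333


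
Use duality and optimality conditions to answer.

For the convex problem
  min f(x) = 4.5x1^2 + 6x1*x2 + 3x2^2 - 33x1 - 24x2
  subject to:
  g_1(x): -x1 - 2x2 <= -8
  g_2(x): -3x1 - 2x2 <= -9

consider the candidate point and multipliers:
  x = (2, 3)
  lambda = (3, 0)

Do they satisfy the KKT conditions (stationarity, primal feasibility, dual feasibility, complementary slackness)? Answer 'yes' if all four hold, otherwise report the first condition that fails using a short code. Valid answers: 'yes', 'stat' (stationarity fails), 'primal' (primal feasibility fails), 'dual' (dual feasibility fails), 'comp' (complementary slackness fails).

Gradient of f: grad f(x) = Q x + c = (3, 6)
Constraint values g_i(x) = a_i^T x - b_i:
  g_1((2, 3)) = 0
  g_2((2, 3)) = -3
Stationarity residual: grad f(x) + sum_i lambda_i a_i = (0, 0)
  -> stationarity OK
Primal feasibility (all g_i <= 0): OK
Dual feasibility (all lambda_i >= 0): OK
Complementary slackness (lambda_i * g_i(x) = 0 for all i): OK

Verdict: yes, KKT holds.

yes


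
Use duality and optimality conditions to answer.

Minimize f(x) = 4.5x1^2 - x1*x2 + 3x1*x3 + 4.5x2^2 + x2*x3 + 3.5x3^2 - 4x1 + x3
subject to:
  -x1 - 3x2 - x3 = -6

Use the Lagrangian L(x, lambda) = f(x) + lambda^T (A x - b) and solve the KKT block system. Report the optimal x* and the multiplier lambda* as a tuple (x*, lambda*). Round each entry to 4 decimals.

Form the Lagrangian:
  L(x, lambda) = (1/2) x^T Q x + c^T x + lambda^T (A x - b)
Stationarity (grad_x L = 0): Q x + c + A^T lambda = 0.
Primal feasibility: A x = b.

This gives the KKT block system:
  [ Q   A^T ] [ x     ]   [-c ]
  [ A    0  ] [ lambda ] = [ b ]

Solving the linear system:
  x*      = (1.2214, 1.6786, -0.2571)
  lambda* = (4.5429)
  f(x*)   = 11.0571

x* = (1.2214, 1.6786, -0.2571), lambda* = (4.5429)


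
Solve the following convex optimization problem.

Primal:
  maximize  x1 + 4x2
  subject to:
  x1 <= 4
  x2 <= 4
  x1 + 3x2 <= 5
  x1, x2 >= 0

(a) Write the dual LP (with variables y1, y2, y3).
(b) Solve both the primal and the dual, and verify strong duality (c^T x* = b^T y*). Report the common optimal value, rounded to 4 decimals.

The standard primal-dual pair for 'max c^T x s.t. A x <= b, x >= 0' is:
  Dual:  min b^T y  s.t.  A^T y >= c,  y >= 0.

So the dual LP is:
  minimize  4y1 + 4y2 + 5y3
  subject to:
    y1 + y3 >= 1
    y2 + 3y3 >= 4
    y1, y2, y3 >= 0

Solving the primal: x* = (0, 1.6667).
  primal value c^T x* = 6.6667.
Solving the dual: y* = (0, 0, 1.3333).
  dual value b^T y* = 6.6667.
Strong duality: c^T x* = b^T y*. Confirmed.

6.6667


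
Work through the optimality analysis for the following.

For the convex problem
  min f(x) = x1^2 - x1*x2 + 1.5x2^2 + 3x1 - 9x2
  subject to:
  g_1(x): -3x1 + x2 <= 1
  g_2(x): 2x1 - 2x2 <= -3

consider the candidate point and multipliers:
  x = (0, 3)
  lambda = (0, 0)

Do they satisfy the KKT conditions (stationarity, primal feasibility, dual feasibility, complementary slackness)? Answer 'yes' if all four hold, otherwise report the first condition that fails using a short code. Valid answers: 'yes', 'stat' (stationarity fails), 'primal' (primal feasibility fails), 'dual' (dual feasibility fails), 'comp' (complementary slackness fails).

Gradient of f: grad f(x) = Q x + c = (0, 0)
Constraint values g_i(x) = a_i^T x - b_i:
  g_1((0, 3)) = 2
  g_2((0, 3)) = -3
Stationarity residual: grad f(x) + sum_i lambda_i a_i = (0, 0)
  -> stationarity OK
Primal feasibility (all g_i <= 0): FAILS
Dual feasibility (all lambda_i >= 0): OK
Complementary slackness (lambda_i * g_i(x) = 0 for all i): OK

Verdict: the first failing condition is primal_feasibility -> primal.

primal


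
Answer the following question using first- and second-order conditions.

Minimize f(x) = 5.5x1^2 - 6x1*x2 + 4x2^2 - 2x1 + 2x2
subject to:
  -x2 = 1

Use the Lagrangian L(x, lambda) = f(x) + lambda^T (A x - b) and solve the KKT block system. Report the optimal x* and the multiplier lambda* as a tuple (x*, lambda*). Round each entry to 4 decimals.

Form the Lagrangian:
  L(x, lambda) = (1/2) x^T Q x + c^T x + lambda^T (A x - b)
Stationarity (grad_x L = 0): Q x + c + A^T lambda = 0.
Primal feasibility: A x = b.

This gives the KKT block system:
  [ Q   A^T ] [ x     ]   [-c ]
  [ A    0  ] [ lambda ] = [ b ]

Solving the linear system:
  x*      = (-0.3636, -1)
  lambda* = (-3.8182)
  f(x*)   = 1.2727

x* = (-0.3636, -1), lambda* = (-3.8182)


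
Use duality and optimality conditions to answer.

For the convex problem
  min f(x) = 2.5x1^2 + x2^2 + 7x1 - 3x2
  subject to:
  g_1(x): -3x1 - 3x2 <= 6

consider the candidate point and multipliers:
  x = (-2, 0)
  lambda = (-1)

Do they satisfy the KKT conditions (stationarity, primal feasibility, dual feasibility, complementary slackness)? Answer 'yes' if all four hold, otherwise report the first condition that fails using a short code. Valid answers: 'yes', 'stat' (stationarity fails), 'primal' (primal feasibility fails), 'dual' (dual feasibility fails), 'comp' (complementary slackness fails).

Gradient of f: grad f(x) = Q x + c = (-3, -3)
Constraint values g_i(x) = a_i^T x - b_i:
  g_1((-2, 0)) = 0
Stationarity residual: grad f(x) + sum_i lambda_i a_i = (0, 0)
  -> stationarity OK
Primal feasibility (all g_i <= 0): OK
Dual feasibility (all lambda_i >= 0): FAILS
Complementary slackness (lambda_i * g_i(x) = 0 for all i): OK

Verdict: the first failing condition is dual_feasibility -> dual.

dual


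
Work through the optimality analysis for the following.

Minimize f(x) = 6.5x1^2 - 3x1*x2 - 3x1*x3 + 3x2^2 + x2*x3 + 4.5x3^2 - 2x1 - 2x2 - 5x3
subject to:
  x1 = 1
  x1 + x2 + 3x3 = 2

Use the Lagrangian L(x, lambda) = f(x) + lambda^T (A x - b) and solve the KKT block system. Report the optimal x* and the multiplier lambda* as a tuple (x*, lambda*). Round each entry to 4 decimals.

Form the Lagrangian:
  L(x, lambda) = (1/2) x^T Q x + c^T x + lambda^T (A x - b)
Stationarity (grad_x L = 0): Q x + c + A^T lambda = 0.
Primal feasibility: A x = b.

This gives the KKT block system:
  [ Q   A^T ] [ x     ]   [-c ]
  [ A    0  ] [ lambda ] = [ b ]

Solving the linear system:
  x*      = (1, 0.4737, 0.1754)
  lambda* = (-11.0351, 1.9825)
  f(x*)   = 1.6228

x* = (1, 0.4737, 0.1754), lambda* = (-11.0351, 1.9825)


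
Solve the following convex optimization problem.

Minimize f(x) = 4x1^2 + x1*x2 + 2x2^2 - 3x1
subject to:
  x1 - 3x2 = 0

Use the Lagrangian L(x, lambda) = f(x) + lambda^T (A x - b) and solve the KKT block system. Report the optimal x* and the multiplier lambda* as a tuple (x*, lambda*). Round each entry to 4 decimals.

Form the Lagrangian:
  L(x, lambda) = (1/2) x^T Q x + c^T x + lambda^T (A x - b)
Stationarity (grad_x L = 0): Q x + c + A^T lambda = 0.
Primal feasibility: A x = b.

This gives the KKT block system:
  [ Q   A^T ] [ x     ]   [-c ]
  [ A    0  ] [ lambda ] = [ b ]

Solving the linear system:
  x*      = (0.3293, 0.1098)
  lambda* = (0.2561)
  f(x*)   = -0.4939

x* = (0.3293, 0.1098), lambda* = (0.2561)


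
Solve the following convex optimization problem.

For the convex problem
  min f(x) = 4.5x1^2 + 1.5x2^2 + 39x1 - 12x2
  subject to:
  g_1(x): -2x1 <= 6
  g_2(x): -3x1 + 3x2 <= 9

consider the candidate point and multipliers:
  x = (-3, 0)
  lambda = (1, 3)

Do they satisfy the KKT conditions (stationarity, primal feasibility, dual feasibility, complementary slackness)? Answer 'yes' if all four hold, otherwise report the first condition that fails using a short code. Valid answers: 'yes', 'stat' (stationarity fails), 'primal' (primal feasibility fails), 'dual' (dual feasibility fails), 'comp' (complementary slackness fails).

Gradient of f: grad f(x) = Q x + c = (12, -12)
Constraint values g_i(x) = a_i^T x - b_i:
  g_1((-3, 0)) = 0
  g_2((-3, 0)) = 0
Stationarity residual: grad f(x) + sum_i lambda_i a_i = (1, -3)
  -> stationarity FAILS
Primal feasibility (all g_i <= 0): OK
Dual feasibility (all lambda_i >= 0): OK
Complementary slackness (lambda_i * g_i(x) = 0 for all i): OK

Verdict: the first failing condition is stationarity -> stat.

stat


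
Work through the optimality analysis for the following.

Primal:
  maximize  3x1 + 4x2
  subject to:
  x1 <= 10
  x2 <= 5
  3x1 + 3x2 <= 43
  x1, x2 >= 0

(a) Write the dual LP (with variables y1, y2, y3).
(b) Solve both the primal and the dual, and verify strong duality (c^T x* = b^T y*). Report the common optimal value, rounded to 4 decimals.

The standard primal-dual pair for 'max c^T x s.t. A x <= b, x >= 0' is:
  Dual:  min b^T y  s.t.  A^T y >= c,  y >= 0.

So the dual LP is:
  minimize  10y1 + 5y2 + 43y3
  subject to:
    y1 + 3y3 >= 3
    y2 + 3y3 >= 4
    y1, y2, y3 >= 0

Solving the primal: x* = (9.3333, 5).
  primal value c^T x* = 48.
Solving the dual: y* = (0, 1, 1).
  dual value b^T y* = 48.
Strong duality: c^T x* = b^T y*. Confirmed.

48


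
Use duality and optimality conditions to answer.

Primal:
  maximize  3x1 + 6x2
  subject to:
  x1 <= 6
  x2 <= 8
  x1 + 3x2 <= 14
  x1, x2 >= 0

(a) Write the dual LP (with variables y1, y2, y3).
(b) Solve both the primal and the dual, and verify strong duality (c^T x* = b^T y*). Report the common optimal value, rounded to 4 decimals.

The standard primal-dual pair for 'max c^T x s.t. A x <= b, x >= 0' is:
  Dual:  min b^T y  s.t.  A^T y >= c,  y >= 0.

So the dual LP is:
  minimize  6y1 + 8y2 + 14y3
  subject to:
    y1 + y3 >= 3
    y2 + 3y3 >= 6
    y1, y2, y3 >= 0

Solving the primal: x* = (6, 2.6667).
  primal value c^T x* = 34.
Solving the dual: y* = (1, 0, 2).
  dual value b^T y* = 34.
Strong duality: c^T x* = b^T y*. Confirmed.

34


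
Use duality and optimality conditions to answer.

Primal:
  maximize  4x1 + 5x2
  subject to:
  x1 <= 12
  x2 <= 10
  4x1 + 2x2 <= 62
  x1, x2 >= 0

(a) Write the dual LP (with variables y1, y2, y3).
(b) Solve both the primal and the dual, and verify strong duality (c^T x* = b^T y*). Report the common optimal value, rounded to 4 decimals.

The standard primal-dual pair for 'max c^T x s.t. A x <= b, x >= 0' is:
  Dual:  min b^T y  s.t.  A^T y >= c,  y >= 0.

So the dual LP is:
  minimize  12y1 + 10y2 + 62y3
  subject to:
    y1 + 4y3 >= 4
    y2 + 2y3 >= 5
    y1, y2, y3 >= 0

Solving the primal: x* = (10.5, 10).
  primal value c^T x* = 92.
Solving the dual: y* = (0, 3, 1).
  dual value b^T y* = 92.
Strong duality: c^T x* = b^T y*. Confirmed.

92


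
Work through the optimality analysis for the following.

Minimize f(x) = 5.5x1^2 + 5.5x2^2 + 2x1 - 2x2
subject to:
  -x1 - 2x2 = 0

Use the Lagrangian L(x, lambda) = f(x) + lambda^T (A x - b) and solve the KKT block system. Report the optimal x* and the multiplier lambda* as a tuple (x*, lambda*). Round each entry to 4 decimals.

Form the Lagrangian:
  L(x, lambda) = (1/2) x^T Q x + c^T x + lambda^T (A x - b)
Stationarity (grad_x L = 0): Q x + c + A^T lambda = 0.
Primal feasibility: A x = b.

This gives the KKT block system:
  [ Q   A^T ] [ x     ]   [-c ]
  [ A    0  ] [ lambda ] = [ b ]

Solving the linear system:
  x*      = (-0.2182, 0.1091)
  lambda* = (-0.4)
  f(x*)   = -0.3273

x* = (-0.2182, 0.1091), lambda* = (-0.4)


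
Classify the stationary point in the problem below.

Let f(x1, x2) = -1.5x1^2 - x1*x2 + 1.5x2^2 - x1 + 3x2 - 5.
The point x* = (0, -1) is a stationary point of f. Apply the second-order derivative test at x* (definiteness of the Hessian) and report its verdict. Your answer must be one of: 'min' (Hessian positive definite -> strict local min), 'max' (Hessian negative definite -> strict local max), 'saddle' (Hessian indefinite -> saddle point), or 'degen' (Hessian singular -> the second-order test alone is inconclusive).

Compute the Hessian H = grad^2 f:
  H = [[-3, -1], [-1, 3]]
Verify stationarity: grad f(x*) = H x* + g = (0, 0).
Eigenvalues of H: -3.1623, 3.1623.
Eigenvalues have mixed signs, so H is indefinite -> x* is a saddle point.

saddle


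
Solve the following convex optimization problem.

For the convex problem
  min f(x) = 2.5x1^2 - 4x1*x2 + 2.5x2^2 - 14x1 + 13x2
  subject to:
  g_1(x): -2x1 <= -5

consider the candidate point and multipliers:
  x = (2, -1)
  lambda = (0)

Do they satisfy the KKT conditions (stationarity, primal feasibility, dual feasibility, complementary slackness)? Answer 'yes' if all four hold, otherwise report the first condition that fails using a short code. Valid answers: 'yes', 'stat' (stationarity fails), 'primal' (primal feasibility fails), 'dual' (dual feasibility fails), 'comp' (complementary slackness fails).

Gradient of f: grad f(x) = Q x + c = (0, 0)
Constraint values g_i(x) = a_i^T x - b_i:
  g_1((2, -1)) = 1
Stationarity residual: grad f(x) + sum_i lambda_i a_i = (0, 0)
  -> stationarity OK
Primal feasibility (all g_i <= 0): FAILS
Dual feasibility (all lambda_i >= 0): OK
Complementary slackness (lambda_i * g_i(x) = 0 for all i): OK

Verdict: the first failing condition is primal_feasibility -> primal.

primal


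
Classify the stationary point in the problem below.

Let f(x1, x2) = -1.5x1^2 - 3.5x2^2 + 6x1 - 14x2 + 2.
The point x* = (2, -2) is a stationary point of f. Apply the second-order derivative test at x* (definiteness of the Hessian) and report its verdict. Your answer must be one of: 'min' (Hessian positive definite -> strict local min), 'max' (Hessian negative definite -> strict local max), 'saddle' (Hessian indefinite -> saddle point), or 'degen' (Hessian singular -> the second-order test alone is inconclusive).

Compute the Hessian H = grad^2 f:
  H = [[-3, 0], [0, -7]]
Verify stationarity: grad f(x*) = H x* + g = (0, 0).
Eigenvalues of H: -7, -3.
Both eigenvalues < 0, so H is negative definite -> x* is a strict local max.

max
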